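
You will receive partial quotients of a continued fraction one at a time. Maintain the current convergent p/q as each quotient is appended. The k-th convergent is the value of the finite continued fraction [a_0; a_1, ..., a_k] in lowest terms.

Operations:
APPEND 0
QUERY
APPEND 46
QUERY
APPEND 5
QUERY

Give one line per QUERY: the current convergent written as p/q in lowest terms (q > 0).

0/1
1/46
5/231

APPEND 0: p_0 = 0·1 + 0 = 0, q_0 = 0·0 + 1 = 1 → 0/1
APPEND 46: p_1 = 46·0 + 1 = 1, q_1 = 46·1 + 0 = 46 → 1/46
APPEND 5: p_2 = 5·1 + 0 = 5, q_2 = 5·46 + 1 = 231 → 5/231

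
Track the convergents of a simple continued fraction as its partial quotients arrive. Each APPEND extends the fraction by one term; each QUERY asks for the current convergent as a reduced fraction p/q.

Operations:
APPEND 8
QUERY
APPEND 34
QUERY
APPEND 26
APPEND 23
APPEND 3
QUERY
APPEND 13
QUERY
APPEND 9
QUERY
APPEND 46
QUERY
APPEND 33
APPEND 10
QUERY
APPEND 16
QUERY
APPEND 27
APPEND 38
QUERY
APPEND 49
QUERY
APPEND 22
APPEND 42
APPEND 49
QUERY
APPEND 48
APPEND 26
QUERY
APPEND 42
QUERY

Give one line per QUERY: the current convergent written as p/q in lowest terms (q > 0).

APPEND 8: p_0 = 8·1 + 0 = 8, q_0 = 8·0 + 1 = 1 → 8/1
APPEND 34: p_1 = 34·8 + 1 = 273, q_1 = 34·1 + 0 = 34 → 273/34
APPEND 26: p_2 = 26·273 + 8 = 7106, q_2 = 26·34 + 1 = 885 → 7106/885
APPEND 23: p_3 = 23·7106 + 273 = 163711, q_3 = 23·885 + 34 = 20389 → 163711/20389
APPEND 3: p_4 = 3·163711 + 7106 = 498239, q_4 = 3·20389 + 885 = 62052 → 498239/62052
APPEND 13: p_5 = 13·498239 + 163711 = 6640818, q_5 = 13·62052 + 20389 = 827065 → 6640818/827065
APPEND 9: p_6 = 9·6640818 + 498239 = 60265601, q_6 = 9·827065 + 62052 = 7505637 → 60265601/7505637
APPEND 46: p_7 = 46·60265601 + 6640818 = 2778858464, q_7 = 46·7505637 + 827065 = 346086367 → 2778858464/346086367
APPEND 33: p_8 = 33·2778858464 + 60265601 = 91762594913, q_8 = 33·346086367 + 7505637 = 11428355748 → 91762594913/11428355748
APPEND 10: p_9 = 10·91762594913 + 2778858464 = 920404807594, q_9 = 10·11428355748 + 346086367 = 114629643847 → 920404807594/114629643847
APPEND 16: p_10 = 16·920404807594 + 91762594913 = 14818239516417, q_10 = 16·114629643847 + 11428355748 = 1845502657300 → 14818239516417/1845502657300
APPEND 27: p_11 = 27·14818239516417 + 920404807594 = 401012871750853, q_11 = 27·1845502657300 + 114629643847 = 49943201390947 → 401012871750853/49943201390947
APPEND 38: p_12 = 38·401012871750853 + 14818239516417 = 15253307366048831, q_12 = 38·49943201390947 + 1845502657300 = 1899687155513286 → 15253307366048831/1899687155513286
APPEND 49: p_13 = 49·15253307366048831 + 401012871750853 = 747813073808143572, q_13 = 49·1899687155513286 + 49943201390947 = 93134613821541961 → 747813073808143572/93134613821541961
APPEND 22: p_14 = 22·747813073808143572 + 15253307366048831 = 16467140931145207415, q_14 = 22·93134613821541961 + 1899687155513286 = 2050861191229436428 → 16467140931145207415/2050861191229436428
APPEND 42: p_15 = 42·16467140931145207415 + 747813073808143572 = 692367732181906855002, q_15 = 42·2050861191229436428 + 93134613821541961 = 86229304645457871937 → 692367732181906855002/86229304645457871937
APPEND 49: p_16 = 49·692367732181906855002 + 16467140931145207415 = 33942486017844581102513, q_16 = 49·86229304645457871937 + 2050861191229436428 = 4227286788818665161341 → 33942486017844581102513/4227286788818665161341
APPEND 48: p_17 = 48·33942486017844581102513 + 692367732181906855002 = 1629931696588721799775626, q_17 = 48·4227286788818665161341 + 86229304645457871937 = 202995995167941385616305 → 1629931696588721799775626/202995995167941385616305
APPEND 26: p_18 = 26·1629931696588721799775626 + 33942486017844581102513 = 42412166597324611375268789, q_18 = 26·202995995167941385616305 + 4227286788818665161341 = 5282123161155294691185271 → 42412166597324611375268789/5282123161155294691185271
APPEND 42: p_19 = 42·42412166597324611375268789 + 1629931696588721799775626 = 1782940928784222399561064764, q_19 = 42·5282123161155294691185271 + 202995995167941385616305 = 222052168763690318415397687 → 1782940928784222399561064764/222052168763690318415397687

8/1
273/34
498239/62052
6640818/827065
60265601/7505637
2778858464/346086367
920404807594/114629643847
14818239516417/1845502657300
15253307366048831/1899687155513286
747813073808143572/93134613821541961
33942486017844581102513/4227286788818665161341
42412166597324611375268789/5282123161155294691185271
1782940928784222399561064764/222052168763690318415397687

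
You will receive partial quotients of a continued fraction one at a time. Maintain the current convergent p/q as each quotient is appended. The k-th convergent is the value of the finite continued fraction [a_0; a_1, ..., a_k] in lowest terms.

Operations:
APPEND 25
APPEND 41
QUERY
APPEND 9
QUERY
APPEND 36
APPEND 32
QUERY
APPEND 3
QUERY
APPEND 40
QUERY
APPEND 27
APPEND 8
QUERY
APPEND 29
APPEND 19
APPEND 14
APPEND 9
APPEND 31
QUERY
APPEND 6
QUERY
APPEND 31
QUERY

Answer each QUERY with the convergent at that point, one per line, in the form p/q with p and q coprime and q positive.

APPEND 25: p_0 = 25·1 + 0 = 25, q_0 = 25·0 + 1 = 1 → 25/1
APPEND 41: p_1 = 41·25 + 1 = 1026, q_1 = 41·1 + 0 = 41 → 1026/41
APPEND 9: p_2 = 9·1026 + 25 = 9259, q_2 = 9·41 + 1 = 370 → 9259/370
APPEND 36: p_3 = 36·9259 + 1026 = 334350, q_3 = 36·370 + 41 = 13361 → 334350/13361
APPEND 32: p_4 = 32·334350 + 9259 = 10708459, q_4 = 32·13361 + 370 = 427922 → 10708459/427922
APPEND 3: p_5 = 3·10708459 + 334350 = 32459727, q_5 = 3·427922 + 13361 = 1297127 → 32459727/1297127
APPEND 40: p_6 = 40·32459727 + 10708459 = 1309097539, q_6 = 40·1297127 + 427922 = 52313002 → 1309097539/52313002
APPEND 27: p_7 = 27·1309097539 + 32459727 = 35378093280, q_7 = 27·52313002 + 1297127 = 1413748181 → 35378093280/1413748181
APPEND 8: p_8 = 8·35378093280 + 1309097539 = 284333843779, q_8 = 8·1413748181 + 52313002 = 11362298450 → 284333843779/11362298450
APPEND 29: p_9 = 29·284333843779 + 35378093280 = 8281059562871, q_9 = 29·11362298450 + 1413748181 = 330920403231 → 8281059562871/330920403231
APPEND 19: p_10 = 19·8281059562871 + 284333843779 = 157624465538328, q_10 = 19·330920403231 + 11362298450 = 6298849959839 → 157624465538328/6298849959839
APPEND 14: p_11 = 14·157624465538328 + 8281059562871 = 2215023577099463, q_11 = 14·6298849959839 + 330920403231 = 88514819840977 → 2215023577099463/88514819840977
APPEND 9: p_12 = 9·2215023577099463 + 157624465538328 = 20092836659433495, q_12 = 9·88514819840977 + 6298849959839 = 802932228528632 → 20092836659433495/802932228528632
APPEND 31: p_13 = 31·20092836659433495 + 2215023577099463 = 625092960019537808, q_13 = 31·802932228528632 + 88514819840977 = 24979413904228569 → 625092960019537808/24979413904228569
APPEND 6: p_14 = 6·625092960019537808 + 20092836659433495 = 3770650596776660343, q_14 = 6·24979413904228569 + 802932228528632 = 150679415653900046 → 3770650596776660343/150679415653900046
APPEND 31: p_15 = 31·3770650596776660343 + 625092960019537808 = 117515261460096008441, q_15 = 31·150679415653900046 + 24979413904228569 = 4696041299175129995 → 117515261460096008441/4696041299175129995

1026/41
9259/370
10708459/427922
32459727/1297127
1309097539/52313002
284333843779/11362298450
625092960019537808/24979413904228569
3770650596776660343/150679415653900046
117515261460096008441/4696041299175129995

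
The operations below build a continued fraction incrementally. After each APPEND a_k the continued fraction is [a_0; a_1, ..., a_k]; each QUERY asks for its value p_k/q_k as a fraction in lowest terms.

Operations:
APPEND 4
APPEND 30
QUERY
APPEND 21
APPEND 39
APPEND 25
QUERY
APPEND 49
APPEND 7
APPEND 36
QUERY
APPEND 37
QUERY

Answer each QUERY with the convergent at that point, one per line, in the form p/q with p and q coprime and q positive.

APPEND 4: p_0 = 4·1 + 0 = 4, q_0 = 4·0 + 1 = 1 → 4/1
APPEND 30: p_1 = 30·4 + 1 = 121, q_1 = 30·1 + 0 = 30 → 121/30
APPEND 21: p_2 = 21·121 + 4 = 2545, q_2 = 21·30 + 1 = 631 → 2545/631
APPEND 39: p_3 = 39·2545 + 121 = 99376, q_3 = 39·631 + 30 = 24639 → 99376/24639
APPEND 25: p_4 = 25·99376 + 2545 = 2486945, q_4 = 25·24639 + 631 = 616606 → 2486945/616606
APPEND 49: p_5 = 49·2486945 + 99376 = 121959681, q_5 = 49·616606 + 24639 = 30238333 → 121959681/30238333
APPEND 7: p_6 = 7·121959681 + 2486945 = 856204712, q_6 = 7·30238333 + 616606 = 212284937 → 856204712/212284937
APPEND 36: p_7 = 36·856204712 + 121959681 = 30945329313, q_7 = 36·212284937 + 30238333 = 7672496065 → 30945329313/7672496065
APPEND 37: p_8 = 37·30945329313 + 856204712 = 1145833389293, q_8 = 37·7672496065 + 212284937 = 284094639342 → 1145833389293/284094639342

121/30
2486945/616606
30945329313/7672496065
1145833389293/284094639342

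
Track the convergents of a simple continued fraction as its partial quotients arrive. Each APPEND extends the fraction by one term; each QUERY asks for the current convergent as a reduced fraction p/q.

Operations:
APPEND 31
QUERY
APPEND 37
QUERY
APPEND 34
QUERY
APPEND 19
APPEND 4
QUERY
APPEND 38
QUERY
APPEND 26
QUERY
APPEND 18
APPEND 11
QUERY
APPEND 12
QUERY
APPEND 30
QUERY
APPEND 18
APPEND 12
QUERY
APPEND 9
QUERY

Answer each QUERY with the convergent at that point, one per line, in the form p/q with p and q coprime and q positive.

APPEND 31: p_0 = 31·1 + 0 = 31, q_0 = 31·0 + 1 = 1 → 31/1
APPEND 37: p_1 = 37·31 + 1 = 1148, q_1 = 37·1 + 0 = 37 → 1148/37
APPEND 34: p_2 = 34·1148 + 31 = 39063, q_2 = 34·37 + 1 = 1259 → 39063/1259
APPEND 19: p_3 = 19·39063 + 1148 = 743345, q_3 = 19·1259 + 37 = 23958 → 743345/23958
APPEND 4: p_4 = 4·743345 + 39063 = 3012443, q_4 = 4·23958 + 1259 = 97091 → 3012443/97091
APPEND 38: p_5 = 38·3012443 + 743345 = 115216179, q_5 = 38·97091 + 23958 = 3713416 → 115216179/3713416
APPEND 26: p_6 = 26·115216179 + 3012443 = 2998633097, q_6 = 26·3713416 + 97091 = 96645907 → 2998633097/96645907
APPEND 18: p_7 = 18·2998633097 + 115216179 = 54090611925, q_7 = 18·96645907 + 3713416 = 1743339742 → 54090611925/1743339742
APPEND 11: p_8 = 11·54090611925 + 2998633097 = 597995364272, q_8 = 11·1743339742 + 96645907 = 19273383069 → 597995364272/19273383069
APPEND 12: p_9 = 12·597995364272 + 54090611925 = 7230034983189, q_9 = 12·19273383069 + 1743339742 = 233023936570 → 7230034983189/233023936570
APPEND 30: p_10 = 30·7230034983189 + 597995364272 = 217499044859942, q_10 = 30·233023936570 + 19273383069 = 7009991480169 → 217499044859942/7009991480169
APPEND 18: p_11 = 18·217499044859942 + 7230034983189 = 3922212842462145, q_11 = 18·7009991480169 + 233023936570 = 126412870579612 → 3922212842462145/126412870579612
APPEND 12: p_12 = 12·3922212842462145 + 217499044859942 = 47284053154405682, q_12 = 12·126412870579612 + 7009991480169 = 1523964438435513 → 47284053154405682/1523964438435513
APPEND 9: p_13 = 9·47284053154405682 + 3922212842462145 = 429478691232113283, q_13 = 9·1523964438435513 + 126412870579612 = 13842092816499229 → 429478691232113283/13842092816499229

31/1
1148/37
39063/1259
3012443/97091
115216179/3713416
2998633097/96645907
597995364272/19273383069
7230034983189/233023936570
217499044859942/7009991480169
47284053154405682/1523964438435513
429478691232113283/13842092816499229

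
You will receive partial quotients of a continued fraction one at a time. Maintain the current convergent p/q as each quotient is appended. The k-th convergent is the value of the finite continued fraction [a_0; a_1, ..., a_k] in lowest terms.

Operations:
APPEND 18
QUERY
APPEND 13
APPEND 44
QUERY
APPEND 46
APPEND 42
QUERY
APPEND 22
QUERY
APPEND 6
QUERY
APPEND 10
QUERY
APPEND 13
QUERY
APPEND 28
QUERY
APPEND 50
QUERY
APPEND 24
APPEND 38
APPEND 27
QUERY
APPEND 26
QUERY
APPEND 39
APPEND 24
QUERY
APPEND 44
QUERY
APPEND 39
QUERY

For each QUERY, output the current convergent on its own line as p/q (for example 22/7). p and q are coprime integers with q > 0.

APPEND 18: p_0 = 18·1 + 0 = 18, q_0 = 18·0 + 1 = 1 → 18/1
APPEND 13: p_1 = 13·18 + 1 = 235, q_1 = 13·1 + 0 = 13 → 235/13
APPEND 44: p_2 = 44·235 + 18 = 10358, q_2 = 44·13 + 1 = 573 → 10358/573
APPEND 46: p_3 = 46·10358 + 235 = 476703, q_3 = 46·573 + 13 = 26371 → 476703/26371
APPEND 42: p_4 = 42·476703 + 10358 = 20031884, q_4 = 42·26371 + 573 = 1108155 → 20031884/1108155
APPEND 22: p_5 = 22·20031884 + 476703 = 441178151, q_5 = 22·1108155 + 26371 = 24405781 → 441178151/24405781
APPEND 6: p_6 = 6·441178151 + 20031884 = 2667100790, q_6 = 6·24405781 + 1108155 = 147542841 → 2667100790/147542841
APPEND 10: p_7 = 10·2667100790 + 441178151 = 27112186051, q_7 = 10·147542841 + 24405781 = 1499834191 → 27112186051/1499834191
APPEND 13: p_8 = 13·27112186051 + 2667100790 = 355125519453, q_8 = 13·1499834191 + 147542841 = 19645387324 → 355125519453/19645387324
APPEND 28: p_9 = 28·355125519453 + 27112186051 = 9970626730735, q_9 = 28·19645387324 + 1499834191 = 551570679263 → 9970626730735/551570679263
APPEND 50: p_10 = 50·9970626730735 + 355125519453 = 498886462056203, q_10 = 50·551570679263 + 19645387324 = 27598179350474 → 498886462056203/27598179350474
APPEND 24: p_11 = 24·498886462056203 + 9970626730735 = 11983245716079607, q_11 = 24·27598179350474 + 551570679263 = 662907875090639 → 11983245716079607/662907875090639
APPEND 38: p_12 = 38·11983245716079607 + 498886462056203 = 455862223673081269, q_12 = 38·662907875090639 + 27598179350474 = 25218097432794756 → 455862223673081269/25218097432794756
APPEND 27: p_13 = 27·455862223673081269 + 11983245716079607 = 12320263284889273870, q_13 = 27·25218097432794756 + 662907875090639 = 681551538560549051 → 12320263284889273870/681551538560549051
APPEND 26: p_14 = 26·12320263284889273870 + 455862223673081269 = 320782707630794201889, q_14 = 26·681551538560549051 + 25218097432794756 = 17745558100007070082 → 320782707630794201889/17745558100007070082
APPEND 39: p_15 = 39·320782707630794201889 + 12320263284889273870 = 12522845860885863147541, q_15 = 39·17745558100007070082 + 681551538560549051 = 692758317438836282249 → 12522845860885863147541/692758317438836282249
APPEND 24: p_16 = 24·12522845860885863147541 + 320782707630794201889 = 300869083368891509742873, q_16 = 24·692758317438836282249 + 17745558100007070082 = 16643945176632077844058 → 300869083368891509742873/16643945176632077844058
APPEND 44: p_17 = 44·300869083368891509742873 + 12522845860885863147541 = 13250762514092112291833953, q_17 = 44·16643945176632077844058 + 692758317438836282249 = 733026346089250261420801 → 13250762514092112291833953/733026346089250261420801
APPEND 39: p_18 = 39·13250762514092112291833953 + 300869083368891509742873 = 517080607132961270891267040, q_18 = 39·733026346089250261420801 + 16643945176632077844058 = 28604671442657392273255297 → 517080607132961270891267040/28604671442657392273255297

18/1
10358/573
20031884/1108155
441178151/24405781
2667100790/147542841
27112186051/1499834191
355125519453/19645387324
9970626730735/551570679263
498886462056203/27598179350474
12320263284889273870/681551538560549051
320782707630794201889/17745558100007070082
300869083368891509742873/16643945176632077844058
13250762514092112291833953/733026346089250261420801
517080607132961270891267040/28604671442657392273255297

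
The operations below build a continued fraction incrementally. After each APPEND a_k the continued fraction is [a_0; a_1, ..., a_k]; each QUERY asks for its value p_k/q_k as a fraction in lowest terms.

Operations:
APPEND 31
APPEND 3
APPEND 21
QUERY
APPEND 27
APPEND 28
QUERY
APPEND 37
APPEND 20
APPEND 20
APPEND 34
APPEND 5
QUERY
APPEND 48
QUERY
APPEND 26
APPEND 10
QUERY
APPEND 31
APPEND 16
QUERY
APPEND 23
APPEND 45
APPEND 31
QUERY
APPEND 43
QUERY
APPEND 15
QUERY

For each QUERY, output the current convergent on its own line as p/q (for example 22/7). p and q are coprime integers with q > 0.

APPEND 31: p_0 = 31·1 + 0 = 31, q_0 = 31·0 + 1 = 1 → 31/1
APPEND 3: p_1 = 3·31 + 1 = 94, q_1 = 3·1 + 0 = 3 → 94/3
APPEND 21: p_2 = 21·94 + 31 = 2005, q_2 = 21·3 + 1 = 64 → 2005/64
APPEND 27: p_3 = 27·2005 + 94 = 54229, q_3 = 27·64 + 3 = 1731 → 54229/1731
APPEND 28: p_4 = 28·54229 + 2005 = 1520417, q_4 = 28·1731 + 64 = 48532 → 1520417/48532
APPEND 37: p_5 = 37·1520417 + 54229 = 56309658, q_5 = 37·48532 + 1731 = 1797415 → 56309658/1797415
APPEND 20: p_6 = 20·56309658 + 1520417 = 1127713577, q_6 = 20·1797415 + 48532 = 35996832 → 1127713577/35996832
APPEND 20: p_7 = 20·1127713577 + 56309658 = 22610581198, q_7 = 20·35996832 + 1797415 = 721734055 → 22610581198/721734055
APPEND 34: p_8 = 34·22610581198 + 1127713577 = 769887474309, q_8 = 34·721734055 + 35996832 = 24574954702 → 769887474309/24574954702
APPEND 5: p_9 = 5·769887474309 + 22610581198 = 3872047952743, q_9 = 5·24574954702 + 721734055 = 123596507565 → 3872047952743/123596507565
APPEND 48: p_10 = 48·3872047952743 + 769887474309 = 186628189205973, q_10 = 48·123596507565 + 24574954702 = 5957207317822 → 186628189205973/5957207317822
APPEND 26: p_11 = 26·186628189205973 + 3872047952743 = 4856204967308041, q_11 = 26·5957207317822 + 123596507565 = 155010986770937 → 4856204967308041/155010986770937
APPEND 10: p_12 = 10·4856204967308041 + 186628189205973 = 48748677862286383, q_12 = 10·155010986770937 + 5957207317822 = 1556067075027192 → 48748677862286383/1556067075027192
APPEND 31: p_13 = 31·48748677862286383 + 4856204967308041 = 1516065218698185914, q_13 = 31·1556067075027192 + 155010986770937 = 48393090312613889 → 1516065218698185914/48393090312613889
APPEND 16: p_14 = 16·1516065218698185914 + 48748677862286383 = 24305792177033261007, q_14 = 16·48393090312613889 + 1556067075027192 = 775845512076849416 → 24305792177033261007/775845512076849416
APPEND 23: p_15 = 23·24305792177033261007 + 1516065218698185914 = 560549285290463189075, q_15 = 23·775845512076849416 + 48393090312613889 = 17892839868080150457 → 560549285290463189075/17892839868080150457
APPEND 45: p_16 = 45·560549285290463189075 + 24305792177033261007 = 25249023630247876769382, q_16 = 45·17892839868080150457 + 775845512076849416 = 805953639575683619981 → 25249023630247876769382/805953639575683619981
APPEND 31: p_17 = 31·25249023630247876769382 + 560549285290463189075 = 783280281822974643039917, q_17 = 31·805953639575683619981 + 17892839868080150457 = 25002455666714272369868 → 783280281822974643039917/25002455666714272369868
APPEND 43: p_18 = 43·783280281822974643039917 + 25249023630247876769382 = 33706301142018157527485813, q_18 = 43·25002455666714272369868 + 805953639575683619981 = 1075911547308289395524305 → 33706301142018157527485813/1075911547308289395524305
APPEND 15: p_19 = 15·33706301142018157527485813 + 783280281822974643039917 = 506377797412095337555327112, q_19 = 15·1075911547308289395524305 + 25002455666714272369868 = 16163675665291055205234443 → 506377797412095337555327112/16163675665291055205234443

2005/64
1520417/48532
3872047952743/123596507565
186628189205973/5957207317822
48748677862286383/1556067075027192
24305792177033261007/775845512076849416
783280281822974643039917/25002455666714272369868
33706301142018157527485813/1075911547308289395524305
506377797412095337555327112/16163675665291055205234443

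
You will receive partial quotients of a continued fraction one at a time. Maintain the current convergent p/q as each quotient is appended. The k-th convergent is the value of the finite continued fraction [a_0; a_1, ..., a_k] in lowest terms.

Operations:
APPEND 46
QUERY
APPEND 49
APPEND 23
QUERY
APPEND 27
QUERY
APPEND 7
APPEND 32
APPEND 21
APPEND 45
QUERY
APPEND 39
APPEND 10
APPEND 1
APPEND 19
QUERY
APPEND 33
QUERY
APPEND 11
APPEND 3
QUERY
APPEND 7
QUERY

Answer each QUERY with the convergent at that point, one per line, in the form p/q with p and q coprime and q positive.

46/1
51911/1128
1403852/30505
300825897367/6536795901
2576832981423860/55993288536537
85164916980456627/1850590940139995
2903337676279796898/63088071830369441
21262754653725025043/462028996442662569

APPEND 46: p_0 = 46·1 + 0 = 46, q_0 = 46·0 + 1 = 1 → 46/1
APPEND 49: p_1 = 49·46 + 1 = 2255, q_1 = 49·1 + 0 = 49 → 2255/49
APPEND 23: p_2 = 23·2255 + 46 = 51911, q_2 = 23·49 + 1 = 1128 → 51911/1128
APPEND 27: p_3 = 27·51911 + 2255 = 1403852, q_3 = 27·1128 + 49 = 30505 → 1403852/30505
APPEND 7: p_4 = 7·1403852 + 51911 = 9878875, q_4 = 7·30505 + 1128 = 214663 → 9878875/214663
APPEND 32: p_5 = 32·9878875 + 1403852 = 317527852, q_5 = 32·214663 + 30505 = 6899721 → 317527852/6899721
APPEND 21: p_6 = 21·317527852 + 9878875 = 6677963767, q_6 = 21·6899721 + 214663 = 145108804 → 6677963767/145108804
APPEND 45: p_7 = 45·6677963767 + 317527852 = 300825897367, q_7 = 45·145108804 + 6899721 = 6536795901 → 300825897367/6536795901
APPEND 39: p_8 = 39·300825897367 + 6677963767 = 11738887961080, q_8 = 39·6536795901 + 145108804 = 255080148943 → 11738887961080/255080148943
APPEND 10: p_9 = 10·11738887961080 + 300825897367 = 117689705508167, q_9 = 10·255080148943 + 6536795901 = 2557338285331 → 117689705508167/2557338285331
APPEND 1: p_10 = 1·117689705508167 + 11738887961080 = 129428593469247, q_10 = 1·2557338285331 + 255080148943 = 2812418434274 → 129428593469247/2812418434274
APPEND 19: p_11 = 19·129428593469247 + 117689705508167 = 2576832981423860, q_11 = 19·2812418434274 + 2557338285331 = 55993288536537 → 2576832981423860/55993288536537
APPEND 33: p_12 = 33·2576832981423860 + 129428593469247 = 85164916980456627, q_12 = 33·55993288536537 + 2812418434274 = 1850590940139995 → 85164916980456627/1850590940139995
APPEND 11: p_13 = 11·85164916980456627 + 2576832981423860 = 939390919766446757, q_13 = 11·1850590940139995 + 55993288536537 = 20412493630076482 → 939390919766446757/20412493630076482
APPEND 3: p_14 = 3·939390919766446757 + 85164916980456627 = 2903337676279796898, q_14 = 3·20412493630076482 + 1850590940139995 = 63088071830369441 → 2903337676279796898/63088071830369441
APPEND 7: p_15 = 7·2903337676279796898 + 939390919766446757 = 21262754653725025043, q_15 = 7·63088071830369441 + 20412493630076482 = 462028996442662569 → 21262754653725025043/462028996442662569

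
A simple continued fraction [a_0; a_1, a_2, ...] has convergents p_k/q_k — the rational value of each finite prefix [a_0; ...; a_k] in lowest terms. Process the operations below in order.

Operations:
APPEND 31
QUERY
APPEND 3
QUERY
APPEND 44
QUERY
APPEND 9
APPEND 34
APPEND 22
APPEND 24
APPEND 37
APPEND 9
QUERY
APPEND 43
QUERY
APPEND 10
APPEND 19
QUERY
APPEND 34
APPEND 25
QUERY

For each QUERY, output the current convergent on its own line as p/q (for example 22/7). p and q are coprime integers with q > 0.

APPEND 31: p_0 = 31·1 + 0 = 31, q_0 = 31·0 + 1 = 1 → 31/1
APPEND 3: p_1 = 3·31 + 1 = 94, q_1 = 3·1 + 0 = 3 → 94/3
APPEND 44: p_2 = 44·94 + 31 = 4167, q_2 = 44·3 + 1 = 133 → 4167/133
APPEND 9: p_3 = 9·4167 + 94 = 37597, q_3 = 9·133 + 3 = 1200 → 37597/1200
APPEND 34: p_4 = 34·37597 + 4167 = 1282465, q_4 = 34·1200 + 133 = 40933 → 1282465/40933
APPEND 22: p_5 = 22·1282465 + 37597 = 28251827, q_5 = 22·40933 + 1200 = 901726 → 28251827/901726
APPEND 24: p_6 = 24·28251827 + 1282465 = 679326313, q_6 = 24·901726 + 40933 = 21682357 → 679326313/21682357
APPEND 37: p_7 = 37·679326313 + 28251827 = 25163325408, q_7 = 37·21682357 + 901726 = 803148935 → 25163325408/803148935
APPEND 9: p_8 = 9·25163325408 + 679326313 = 227149254985, q_8 = 9·803148935 + 21682357 = 7250022772 → 227149254985/7250022772
APPEND 43: p_9 = 43·227149254985 + 25163325408 = 9792581289763, q_9 = 43·7250022772 + 803148935 = 312554128131 → 9792581289763/312554128131
APPEND 10: p_10 = 10·9792581289763 + 227149254985 = 98152962152615, q_10 = 10·312554128131 + 7250022772 = 3132791304082 → 98152962152615/3132791304082
APPEND 19: p_11 = 19·98152962152615 + 9792581289763 = 1874698862189448, q_11 = 19·3132791304082 + 312554128131 = 59835588905689 → 1874698862189448/59835588905689
APPEND 34: p_12 = 34·1874698862189448 + 98152962152615 = 63837914276593847, q_12 = 34·59835588905689 + 3132791304082 = 2037542814097508 → 63837914276593847/2037542814097508
APPEND 25: p_13 = 25·63837914276593847 + 1874698862189448 = 1597822555777035623, q_13 = 25·2037542814097508 + 59835588905689 = 50998405941343389 → 1597822555777035623/50998405941343389

31/1
94/3
4167/133
227149254985/7250022772
9792581289763/312554128131
1874698862189448/59835588905689
1597822555777035623/50998405941343389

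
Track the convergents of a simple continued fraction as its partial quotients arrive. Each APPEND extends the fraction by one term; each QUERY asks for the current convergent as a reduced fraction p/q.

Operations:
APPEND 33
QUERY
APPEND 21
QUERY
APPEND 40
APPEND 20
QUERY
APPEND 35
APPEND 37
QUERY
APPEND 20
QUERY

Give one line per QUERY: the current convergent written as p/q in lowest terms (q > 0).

APPEND 33: p_0 = 33·1 + 0 = 33, q_0 = 33·0 + 1 = 1 → 33/1
APPEND 21: p_1 = 21·33 + 1 = 694, q_1 = 21·1 + 0 = 21 → 694/21
APPEND 40: p_2 = 40·694 + 33 = 27793, q_2 = 40·21 + 1 = 841 → 27793/841
APPEND 20: p_3 = 20·27793 + 694 = 556554, q_3 = 20·841 + 21 = 16841 → 556554/16841
APPEND 35: p_4 = 35·556554 + 27793 = 19507183, q_4 = 35·16841 + 841 = 590276 → 19507183/590276
APPEND 37: p_5 = 37·19507183 + 556554 = 722322325, q_5 = 37·590276 + 16841 = 21857053 → 722322325/21857053
APPEND 20: p_6 = 20·722322325 + 19507183 = 14465953683, q_6 = 20·21857053 + 590276 = 437731336 → 14465953683/437731336

33/1
694/21
556554/16841
722322325/21857053
14465953683/437731336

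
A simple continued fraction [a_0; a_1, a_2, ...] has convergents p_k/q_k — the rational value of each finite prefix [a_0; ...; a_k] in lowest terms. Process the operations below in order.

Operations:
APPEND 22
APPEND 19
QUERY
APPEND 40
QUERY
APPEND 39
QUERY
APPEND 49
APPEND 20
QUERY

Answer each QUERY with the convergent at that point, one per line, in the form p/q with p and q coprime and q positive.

419/19
16782/761
654917/29698
642809217/29148958

APPEND 22: p_0 = 22·1 + 0 = 22, q_0 = 22·0 + 1 = 1 → 22/1
APPEND 19: p_1 = 19·22 + 1 = 419, q_1 = 19·1 + 0 = 19 → 419/19
APPEND 40: p_2 = 40·419 + 22 = 16782, q_2 = 40·19 + 1 = 761 → 16782/761
APPEND 39: p_3 = 39·16782 + 419 = 654917, q_3 = 39·761 + 19 = 29698 → 654917/29698
APPEND 49: p_4 = 49·654917 + 16782 = 32107715, q_4 = 49·29698 + 761 = 1455963 → 32107715/1455963
APPEND 20: p_5 = 20·32107715 + 654917 = 642809217, q_5 = 20·1455963 + 29698 = 29148958 → 642809217/29148958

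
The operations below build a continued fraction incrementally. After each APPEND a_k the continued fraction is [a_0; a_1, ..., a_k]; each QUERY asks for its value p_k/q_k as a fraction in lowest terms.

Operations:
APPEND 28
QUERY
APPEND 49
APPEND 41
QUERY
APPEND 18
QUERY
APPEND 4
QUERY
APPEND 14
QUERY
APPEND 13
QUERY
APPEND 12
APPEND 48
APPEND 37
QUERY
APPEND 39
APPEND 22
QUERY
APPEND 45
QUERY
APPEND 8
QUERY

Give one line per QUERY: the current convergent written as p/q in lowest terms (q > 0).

28/1
56321/2010
1015151/36229
4116925/146926
58652101/2093193
766594238/27358435
16479444301395/588123133996
14165635738774133/505547270488262
638096751712766564/22772579860487893
5118939649440906645/182686186154391406

APPEND 28: p_0 = 28·1 + 0 = 28, q_0 = 28·0 + 1 = 1 → 28/1
APPEND 49: p_1 = 49·28 + 1 = 1373, q_1 = 49·1 + 0 = 49 → 1373/49
APPEND 41: p_2 = 41·1373 + 28 = 56321, q_2 = 41·49 + 1 = 2010 → 56321/2010
APPEND 18: p_3 = 18·56321 + 1373 = 1015151, q_3 = 18·2010 + 49 = 36229 → 1015151/36229
APPEND 4: p_4 = 4·1015151 + 56321 = 4116925, q_4 = 4·36229 + 2010 = 146926 → 4116925/146926
APPEND 14: p_5 = 14·4116925 + 1015151 = 58652101, q_5 = 14·146926 + 36229 = 2093193 → 58652101/2093193
APPEND 13: p_6 = 13·58652101 + 4116925 = 766594238, q_6 = 13·2093193 + 146926 = 27358435 → 766594238/27358435
APPEND 12: p_7 = 12·766594238 + 58652101 = 9257782957, q_7 = 12·27358435 + 2093193 = 330394413 → 9257782957/330394413
APPEND 48: p_8 = 48·9257782957 + 766594238 = 445140176174, q_8 = 48·330394413 + 27358435 = 15886290259 → 445140176174/15886290259
APPEND 37: p_9 = 37·445140176174 + 9257782957 = 16479444301395, q_9 = 37·15886290259 + 330394413 = 588123133996 → 16479444301395/588123133996
APPEND 39: p_10 = 39·16479444301395 + 445140176174 = 643143467930579, q_10 = 39·588123133996 + 15886290259 = 22952688516103 → 643143467930579/22952688516103
APPEND 22: p_11 = 22·643143467930579 + 16479444301395 = 14165635738774133, q_11 = 22·22952688516103 + 588123133996 = 505547270488262 → 14165635738774133/505547270488262
APPEND 45: p_12 = 45·14165635738774133 + 643143467930579 = 638096751712766564, q_12 = 45·505547270488262 + 22952688516103 = 22772579860487893 → 638096751712766564/22772579860487893
APPEND 8: p_13 = 8·638096751712766564 + 14165635738774133 = 5118939649440906645, q_13 = 8·22772579860487893 + 505547270488262 = 182686186154391406 → 5118939649440906645/182686186154391406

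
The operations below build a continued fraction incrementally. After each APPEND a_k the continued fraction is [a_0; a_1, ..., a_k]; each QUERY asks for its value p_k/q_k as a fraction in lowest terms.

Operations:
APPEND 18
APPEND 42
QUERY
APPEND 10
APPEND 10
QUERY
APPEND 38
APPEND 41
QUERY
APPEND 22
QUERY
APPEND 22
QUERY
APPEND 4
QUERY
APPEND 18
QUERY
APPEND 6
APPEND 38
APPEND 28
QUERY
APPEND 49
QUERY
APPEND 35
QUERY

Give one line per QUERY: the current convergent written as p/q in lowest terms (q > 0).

757/42
76637/4252
119788191/6646129
2638259996/146376835
58161508103/3226936499
235284292408/13054122831
4293278771447/238201147457
27804840926561366/1542677605194041
1363429307043279801/75646246773943240
47747830587441354401/2649161314693207441

APPEND 18: p_0 = 18·1 + 0 = 18, q_0 = 18·0 + 1 = 1 → 18/1
APPEND 42: p_1 = 42·18 + 1 = 757, q_1 = 42·1 + 0 = 42 → 757/42
APPEND 10: p_2 = 10·757 + 18 = 7588, q_2 = 10·42 + 1 = 421 → 7588/421
APPEND 10: p_3 = 10·7588 + 757 = 76637, q_3 = 10·421 + 42 = 4252 → 76637/4252
APPEND 38: p_4 = 38·76637 + 7588 = 2919794, q_4 = 38·4252 + 421 = 161997 → 2919794/161997
APPEND 41: p_5 = 41·2919794 + 76637 = 119788191, q_5 = 41·161997 + 4252 = 6646129 → 119788191/6646129
APPEND 22: p_6 = 22·119788191 + 2919794 = 2638259996, q_6 = 22·6646129 + 161997 = 146376835 → 2638259996/146376835
APPEND 22: p_7 = 22·2638259996 + 119788191 = 58161508103, q_7 = 22·146376835 + 6646129 = 3226936499 → 58161508103/3226936499
APPEND 4: p_8 = 4·58161508103 + 2638259996 = 235284292408, q_8 = 4·3226936499 + 146376835 = 13054122831 → 235284292408/13054122831
APPEND 18: p_9 = 18·235284292408 + 58161508103 = 4293278771447, q_9 = 18·13054122831 + 3226936499 = 238201147457 → 4293278771447/238201147457
APPEND 6: p_10 = 6·4293278771447 + 235284292408 = 25994956921090, q_10 = 6·238201147457 + 13054122831 = 1442261007573 → 25994956921090/1442261007573
APPEND 38: p_11 = 38·25994956921090 + 4293278771447 = 992101641772867, q_11 = 38·1442261007573 + 238201147457 = 55044119435231 → 992101641772867/55044119435231
APPEND 28: p_12 = 28·992101641772867 + 25994956921090 = 27804840926561366, q_12 = 28·55044119435231 + 1442261007573 = 1542677605194041 → 27804840926561366/1542677605194041
APPEND 49: p_13 = 49·27804840926561366 + 992101641772867 = 1363429307043279801, q_13 = 49·1542677605194041 + 55044119435231 = 75646246773943240 → 1363429307043279801/75646246773943240
APPEND 35: p_14 = 35·1363429307043279801 + 27804840926561366 = 47747830587441354401, q_14 = 35·75646246773943240 + 1542677605194041 = 2649161314693207441 → 47747830587441354401/2649161314693207441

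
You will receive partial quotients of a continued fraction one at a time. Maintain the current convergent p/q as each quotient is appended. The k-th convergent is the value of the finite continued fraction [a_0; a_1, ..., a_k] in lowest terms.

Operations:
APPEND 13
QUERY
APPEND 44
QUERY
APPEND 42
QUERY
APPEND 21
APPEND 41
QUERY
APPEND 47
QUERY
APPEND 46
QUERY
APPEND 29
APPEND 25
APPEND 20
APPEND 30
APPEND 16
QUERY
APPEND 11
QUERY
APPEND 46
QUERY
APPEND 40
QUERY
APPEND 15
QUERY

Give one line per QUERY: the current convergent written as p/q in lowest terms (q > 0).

APPEND 13: p_0 = 13·1 + 0 = 13, q_0 = 13·0 + 1 = 1 → 13/1
APPEND 44: p_1 = 44·13 + 1 = 573, q_1 = 44·1 + 0 = 44 → 573/44
APPEND 42: p_2 = 42·573 + 13 = 24079, q_2 = 42·44 + 1 = 1849 → 24079/1849
APPEND 21: p_3 = 21·24079 + 573 = 506232, q_3 = 21·1849 + 44 = 38873 → 506232/38873
APPEND 41: p_4 = 41·506232 + 24079 = 20779591, q_4 = 41·38873 + 1849 = 1595642 → 20779591/1595642
APPEND 47: p_5 = 47·20779591 + 506232 = 977147009, q_5 = 47·1595642 + 38873 = 75034047 → 977147009/75034047
APPEND 46: p_6 = 46·977147009 + 20779591 = 44969542005, q_6 = 46·75034047 + 1595642 = 3453161804 → 44969542005/3453161804
APPEND 29: p_7 = 29·44969542005 + 977147009 = 1305093865154, q_7 = 29·3453161804 + 75034047 = 100216726363 → 1305093865154/100216726363
APPEND 25: p_8 = 25·1305093865154 + 44969542005 = 32672316170855, q_8 = 25·100216726363 + 3453161804 = 2508871320879 → 32672316170855/2508871320879
APPEND 20: p_9 = 20·32672316170855 + 1305093865154 = 654751417282254, q_9 = 20·2508871320879 + 100216726363 = 50277643143943 → 654751417282254/50277643143943
APPEND 30: p_10 = 30·654751417282254 + 32672316170855 = 19675214834638475, q_10 = 30·50277643143943 + 2508871320879 = 1510838165639169 → 19675214834638475/1510838165639169
APPEND 16: p_11 = 16·19675214834638475 + 654751417282254 = 315458188771497854, q_11 = 16·1510838165639169 + 50277643143943 = 24223688293370647 → 315458188771497854/24223688293370647
APPEND 11: p_12 = 11·315458188771497854 + 19675214834638475 = 3489715291321114869, q_12 = 11·24223688293370647 + 1510838165639169 = 267971409392716286 → 3489715291321114869/267971409392716286
APPEND 46: p_13 = 46·3489715291321114869 + 315458188771497854 = 160842361589542781828, q_13 = 46·267971409392716286 + 24223688293370647 = 12350908520358319803 → 160842361589542781828/12350908520358319803
APPEND 40: p_14 = 40·160842361589542781828 + 3489715291321114869 = 6437184178873032387989, q_14 = 40·12350908520358319803 + 267971409392716286 = 494304312223725508406 → 6437184178873032387989/494304312223725508406
APPEND 15: p_15 = 15·6437184178873032387989 + 160842361589542781828 = 96718605044685028601663, q_15 = 15·494304312223725508406 + 12350908520358319803 = 7426915591876240945893 → 96718605044685028601663/7426915591876240945893

13/1
573/44
24079/1849
20779591/1595642
977147009/75034047
44969542005/3453161804
315458188771497854/24223688293370647
3489715291321114869/267971409392716286
160842361589542781828/12350908520358319803
6437184178873032387989/494304312223725508406
96718605044685028601663/7426915591876240945893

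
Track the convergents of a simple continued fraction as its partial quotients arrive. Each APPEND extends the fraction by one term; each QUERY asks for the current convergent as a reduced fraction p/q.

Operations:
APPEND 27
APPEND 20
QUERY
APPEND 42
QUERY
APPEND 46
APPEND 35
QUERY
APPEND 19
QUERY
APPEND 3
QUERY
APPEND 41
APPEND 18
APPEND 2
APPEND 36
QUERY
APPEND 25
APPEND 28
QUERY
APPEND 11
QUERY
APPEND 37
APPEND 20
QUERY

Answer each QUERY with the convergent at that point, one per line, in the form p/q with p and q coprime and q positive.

APPEND 27: p_0 = 27·1 + 0 = 27, q_0 = 27·0 + 1 = 1 → 27/1
APPEND 20: p_1 = 20·27 + 1 = 541, q_1 = 20·1 + 0 = 20 → 541/20
APPEND 42: p_2 = 42·541 + 27 = 22749, q_2 = 42·20 + 1 = 841 → 22749/841
APPEND 46: p_3 = 46·22749 + 541 = 1046995, q_3 = 46·841 + 20 = 38706 → 1046995/38706
APPEND 35: p_4 = 35·1046995 + 22749 = 36667574, q_4 = 35·38706 + 841 = 1355551 → 36667574/1355551
APPEND 19: p_5 = 19·36667574 + 1046995 = 697730901, q_5 = 19·1355551 + 38706 = 25794175 → 697730901/25794175
APPEND 3: p_6 = 3·697730901 + 36667574 = 2129860277, q_6 = 3·25794175 + 1355551 = 78738076 → 2129860277/78738076
APPEND 41: p_7 = 41·2129860277 + 697730901 = 88022002258, q_7 = 41·78738076 + 25794175 = 3254055291 → 88022002258/3254055291
APPEND 18: p_8 = 18·88022002258 + 2129860277 = 1586525900921, q_8 = 18·3254055291 + 78738076 = 58651733314 → 1586525900921/58651733314
APPEND 2: p_9 = 2·1586525900921 + 88022002258 = 3261073804100, q_9 = 2·58651733314 + 3254055291 = 120557521919 → 3261073804100/120557521919
APPEND 36: p_10 = 36·3261073804100 + 1586525900921 = 118985182848521, q_10 = 36·120557521919 + 58651733314 = 4398722522398 → 118985182848521/4398722522398
APPEND 25: p_11 = 25·118985182848521 + 3261073804100 = 2977890645017125, q_11 = 25·4398722522398 + 120557521919 = 110088620581869 → 2977890645017125/110088620581869
APPEND 28: p_12 = 28·2977890645017125 + 118985182848521 = 83499923243328021, q_12 = 28·110088620581869 + 4398722522398 = 3086880098814730 → 83499923243328021/3086880098814730
APPEND 11: p_13 = 11·83499923243328021 + 2977890645017125 = 921477046321625356, q_13 = 11·3086880098814730 + 110088620581869 = 34065769707543899 → 921477046321625356/34065769707543899
APPEND 37: p_14 = 37·921477046321625356 + 83499923243328021 = 34178150637143466193, q_14 = 37·34065769707543899 + 3086880098814730 = 1263520359277938993 → 34178150637143466193/1263520359277938993
APPEND 20: p_15 = 20·34178150637143466193 + 921477046321625356 = 684484489789190949216, q_15 = 20·1263520359277938993 + 34065769707543899 = 25304472955266323759 → 684484489789190949216/25304472955266323759

541/20
22749/841
36667574/1355551
697730901/25794175
2129860277/78738076
118985182848521/4398722522398
83499923243328021/3086880098814730
921477046321625356/34065769707543899
684484489789190949216/25304472955266323759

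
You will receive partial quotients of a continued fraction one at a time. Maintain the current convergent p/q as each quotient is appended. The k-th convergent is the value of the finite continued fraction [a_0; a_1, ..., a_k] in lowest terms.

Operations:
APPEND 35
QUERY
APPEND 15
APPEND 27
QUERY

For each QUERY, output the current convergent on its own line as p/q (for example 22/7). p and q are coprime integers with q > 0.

APPEND 35: p_0 = 35·1 + 0 = 35, q_0 = 35·0 + 1 = 1 → 35/1
APPEND 15: p_1 = 15·35 + 1 = 526, q_1 = 15·1 + 0 = 15 → 526/15
APPEND 27: p_2 = 27·526 + 35 = 14237, q_2 = 27·15 + 1 = 406 → 14237/406

35/1
14237/406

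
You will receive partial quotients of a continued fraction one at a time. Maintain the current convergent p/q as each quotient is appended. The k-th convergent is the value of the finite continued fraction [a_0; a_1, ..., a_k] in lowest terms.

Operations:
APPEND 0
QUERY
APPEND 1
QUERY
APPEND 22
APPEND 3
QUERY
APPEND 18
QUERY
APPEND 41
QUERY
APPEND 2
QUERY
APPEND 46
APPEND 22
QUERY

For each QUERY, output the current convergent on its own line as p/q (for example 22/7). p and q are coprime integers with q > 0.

0/1
1/1
67/70
1228/1283
50415/52673
102058/106629
104493884/109173983

APPEND 0: p_0 = 0·1 + 0 = 0, q_0 = 0·0 + 1 = 1 → 0/1
APPEND 1: p_1 = 1·0 + 1 = 1, q_1 = 1·1 + 0 = 1 → 1/1
APPEND 22: p_2 = 22·1 + 0 = 22, q_2 = 22·1 + 1 = 23 → 22/23
APPEND 3: p_3 = 3·22 + 1 = 67, q_3 = 3·23 + 1 = 70 → 67/70
APPEND 18: p_4 = 18·67 + 22 = 1228, q_4 = 18·70 + 23 = 1283 → 1228/1283
APPEND 41: p_5 = 41·1228 + 67 = 50415, q_5 = 41·1283 + 70 = 52673 → 50415/52673
APPEND 2: p_6 = 2·50415 + 1228 = 102058, q_6 = 2·52673 + 1283 = 106629 → 102058/106629
APPEND 46: p_7 = 46·102058 + 50415 = 4745083, q_7 = 46·106629 + 52673 = 4957607 → 4745083/4957607
APPEND 22: p_8 = 22·4745083 + 102058 = 104493884, q_8 = 22·4957607 + 106629 = 109173983 → 104493884/109173983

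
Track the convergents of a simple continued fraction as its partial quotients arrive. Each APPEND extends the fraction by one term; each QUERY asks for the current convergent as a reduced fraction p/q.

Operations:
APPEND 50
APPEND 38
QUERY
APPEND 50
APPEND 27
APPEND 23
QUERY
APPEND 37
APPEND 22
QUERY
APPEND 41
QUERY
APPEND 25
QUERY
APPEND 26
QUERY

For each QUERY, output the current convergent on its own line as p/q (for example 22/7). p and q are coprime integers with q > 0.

1901/38
59195923/1183296
48301208467/965516270
1982542365899/39630000387
49611860355942/991715525945
1291890911620391/25824233674957

APPEND 50: p_0 = 50·1 + 0 = 50, q_0 = 50·0 + 1 = 1 → 50/1
APPEND 38: p_1 = 38·50 + 1 = 1901, q_1 = 38·1 + 0 = 38 → 1901/38
APPEND 50: p_2 = 50·1901 + 50 = 95100, q_2 = 50·38 + 1 = 1901 → 95100/1901
APPEND 27: p_3 = 27·95100 + 1901 = 2569601, q_3 = 27·1901 + 38 = 51365 → 2569601/51365
APPEND 23: p_4 = 23·2569601 + 95100 = 59195923, q_4 = 23·51365 + 1901 = 1183296 → 59195923/1183296
APPEND 37: p_5 = 37·59195923 + 2569601 = 2192818752, q_5 = 37·1183296 + 51365 = 43833317 → 2192818752/43833317
APPEND 22: p_6 = 22·2192818752 + 59195923 = 48301208467, q_6 = 22·43833317 + 1183296 = 965516270 → 48301208467/965516270
APPEND 41: p_7 = 41·48301208467 + 2192818752 = 1982542365899, q_7 = 41·965516270 + 43833317 = 39630000387 → 1982542365899/39630000387
APPEND 25: p_8 = 25·1982542365899 + 48301208467 = 49611860355942, q_8 = 25·39630000387 + 965516270 = 991715525945 → 49611860355942/991715525945
APPEND 26: p_9 = 26·49611860355942 + 1982542365899 = 1291890911620391, q_9 = 26·991715525945 + 39630000387 = 25824233674957 → 1291890911620391/25824233674957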